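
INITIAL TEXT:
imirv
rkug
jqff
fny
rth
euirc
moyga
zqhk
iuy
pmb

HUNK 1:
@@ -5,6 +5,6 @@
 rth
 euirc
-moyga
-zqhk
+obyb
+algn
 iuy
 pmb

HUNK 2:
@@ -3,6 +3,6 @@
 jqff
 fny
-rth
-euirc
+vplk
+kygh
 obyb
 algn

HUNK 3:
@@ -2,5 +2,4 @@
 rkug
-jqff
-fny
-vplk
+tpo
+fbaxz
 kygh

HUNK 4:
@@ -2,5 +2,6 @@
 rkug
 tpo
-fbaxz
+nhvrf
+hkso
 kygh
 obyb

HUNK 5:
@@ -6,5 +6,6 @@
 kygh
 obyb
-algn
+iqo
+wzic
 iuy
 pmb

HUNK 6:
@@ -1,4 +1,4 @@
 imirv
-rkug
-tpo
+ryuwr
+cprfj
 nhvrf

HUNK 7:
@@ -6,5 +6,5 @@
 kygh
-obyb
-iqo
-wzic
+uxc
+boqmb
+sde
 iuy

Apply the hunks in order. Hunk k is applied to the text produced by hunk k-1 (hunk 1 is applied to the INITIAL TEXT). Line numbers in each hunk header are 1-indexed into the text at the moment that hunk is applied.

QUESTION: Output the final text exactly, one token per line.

Answer: imirv
ryuwr
cprfj
nhvrf
hkso
kygh
uxc
boqmb
sde
iuy
pmb

Derivation:
Hunk 1: at line 5 remove [moyga,zqhk] add [obyb,algn] -> 10 lines: imirv rkug jqff fny rth euirc obyb algn iuy pmb
Hunk 2: at line 3 remove [rth,euirc] add [vplk,kygh] -> 10 lines: imirv rkug jqff fny vplk kygh obyb algn iuy pmb
Hunk 3: at line 2 remove [jqff,fny,vplk] add [tpo,fbaxz] -> 9 lines: imirv rkug tpo fbaxz kygh obyb algn iuy pmb
Hunk 4: at line 2 remove [fbaxz] add [nhvrf,hkso] -> 10 lines: imirv rkug tpo nhvrf hkso kygh obyb algn iuy pmb
Hunk 5: at line 6 remove [algn] add [iqo,wzic] -> 11 lines: imirv rkug tpo nhvrf hkso kygh obyb iqo wzic iuy pmb
Hunk 6: at line 1 remove [rkug,tpo] add [ryuwr,cprfj] -> 11 lines: imirv ryuwr cprfj nhvrf hkso kygh obyb iqo wzic iuy pmb
Hunk 7: at line 6 remove [obyb,iqo,wzic] add [uxc,boqmb,sde] -> 11 lines: imirv ryuwr cprfj nhvrf hkso kygh uxc boqmb sde iuy pmb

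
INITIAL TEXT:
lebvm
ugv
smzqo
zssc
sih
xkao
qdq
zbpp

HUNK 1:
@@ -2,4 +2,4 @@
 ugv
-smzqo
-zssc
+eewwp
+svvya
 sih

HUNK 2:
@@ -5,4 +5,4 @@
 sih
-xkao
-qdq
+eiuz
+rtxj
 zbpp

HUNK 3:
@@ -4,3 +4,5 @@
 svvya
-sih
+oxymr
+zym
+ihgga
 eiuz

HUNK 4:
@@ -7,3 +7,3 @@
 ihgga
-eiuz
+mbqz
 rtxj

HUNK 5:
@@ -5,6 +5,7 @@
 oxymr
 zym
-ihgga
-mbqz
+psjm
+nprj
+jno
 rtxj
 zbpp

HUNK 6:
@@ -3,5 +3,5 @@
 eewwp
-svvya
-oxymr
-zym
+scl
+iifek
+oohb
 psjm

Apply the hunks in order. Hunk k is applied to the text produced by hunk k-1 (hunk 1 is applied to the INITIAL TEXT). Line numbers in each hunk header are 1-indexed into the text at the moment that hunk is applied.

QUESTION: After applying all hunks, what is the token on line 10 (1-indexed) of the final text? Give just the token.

Hunk 1: at line 2 remove [smzqo,zssc] add [eewwp,svvya] -> 8 lines: lebvm ugv eewwp svvya sih xkao qdq zbpp
Hunk 2: at line 5 remove [xkao,qdq] add [eiuz,rtxj] -> 8 lines: lebvm ugv eewwp svvya sih eiuz rtxj zbpp
Hunk 3: at line 4 remove [sih] add [oxymr,zym,ihgga] -> 10 lines: lebvm ugv eewwp svvya oxymr zym ihgga eiuz rtxj zbpp
Hunk 4: at line 7 remove [eiuz] add [mbqz] -> 10 lines: lebvm ugv eewwp svvya oxymr zym ihgga mbqz rtxj zbpp
Hunk 5: at line 5 remove [ihgga,mbqz] add [psjm,nprj,jno] -> 11 lines: lebvm ugv eewwp svvya oxymr zym psjm nprj jno rtxj zbpp
Hunk 6: at line 3 remove [svvya,oxymr,zym] add [scl,iifek,oohb] -> 11 lines: lebvm ugv eewwp scl iifek oohb psjm nprj jno rtxj zbpp
Final line 10: rtxj

Answer: rtxj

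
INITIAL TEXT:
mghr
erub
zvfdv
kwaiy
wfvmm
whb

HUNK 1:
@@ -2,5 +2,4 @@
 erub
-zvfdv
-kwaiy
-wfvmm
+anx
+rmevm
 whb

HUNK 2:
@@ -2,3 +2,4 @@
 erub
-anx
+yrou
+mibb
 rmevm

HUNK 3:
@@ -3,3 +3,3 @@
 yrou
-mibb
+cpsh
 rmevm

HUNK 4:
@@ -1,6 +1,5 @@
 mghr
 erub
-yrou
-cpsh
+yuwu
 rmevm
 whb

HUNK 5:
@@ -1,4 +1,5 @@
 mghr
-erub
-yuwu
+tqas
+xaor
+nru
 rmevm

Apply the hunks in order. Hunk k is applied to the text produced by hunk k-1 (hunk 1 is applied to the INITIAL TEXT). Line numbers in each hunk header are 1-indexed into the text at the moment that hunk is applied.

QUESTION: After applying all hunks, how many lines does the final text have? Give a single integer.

Answer: 6

Derivation:
Hunk 1: at line 2 remove [zvfdv,kwaiy,wfvmm] add [anx,rmevm] -> 5 lines: mghr erub anx rmevm whb
Hunk 2: at line 2 remove [anx] add [yrou,mibb] -> 6 lines: mghr erub yrou mibb rmevm whb
Hunk 3: at line 3 remove [mibb] add [cpsh] -> 6 lines: mghr erub yrou cpsh rmevm whb
Hunk 4: at line 1 remove [yrou,cpsh] add [yuwu] -> 5 lines: mghr erub yuwu rmevm whb
Hunk 5: at line 1 remove [erub,yuwu] add [tqas,xaor,nru] -> 6 lines: mghr tqas xaor nru rmevm whb
Final line count: 6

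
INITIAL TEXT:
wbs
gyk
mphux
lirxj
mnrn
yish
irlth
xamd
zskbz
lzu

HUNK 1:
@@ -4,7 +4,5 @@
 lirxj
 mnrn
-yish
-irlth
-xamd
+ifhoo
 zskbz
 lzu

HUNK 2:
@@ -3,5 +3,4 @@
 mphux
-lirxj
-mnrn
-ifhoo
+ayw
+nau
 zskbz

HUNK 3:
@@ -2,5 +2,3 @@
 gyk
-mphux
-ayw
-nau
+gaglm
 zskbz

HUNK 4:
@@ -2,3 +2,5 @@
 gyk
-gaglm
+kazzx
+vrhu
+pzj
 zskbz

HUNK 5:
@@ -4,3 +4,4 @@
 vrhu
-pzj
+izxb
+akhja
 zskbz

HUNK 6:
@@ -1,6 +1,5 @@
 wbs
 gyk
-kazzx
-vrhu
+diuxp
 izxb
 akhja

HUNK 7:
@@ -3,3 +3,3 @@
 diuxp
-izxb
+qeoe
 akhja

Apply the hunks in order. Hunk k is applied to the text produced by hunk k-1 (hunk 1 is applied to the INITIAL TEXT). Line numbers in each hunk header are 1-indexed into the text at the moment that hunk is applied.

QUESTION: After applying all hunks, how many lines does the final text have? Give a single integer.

Answer: 7

Derivation:
Hunk 1: at line 4 remove [yish,irlth,xamd] add [ifhoo] -> 8 lines: wbs gyk mphux lirxj mnrn ifhoo zskbz lzu
Hunk 2: at line 3 remove [lirxj,mnrn,ifhoo] add [ayw,nau] -> 7 lines: wbs gyk mphux ayw nau zskbz lzu
Hunk 3: at line 2 remove [mphux,ayw,nau] add [gaglm] -> 5 lines: wbs gyk gaglm zskbz lzu
Hunk 4: at line 2 remove [gaglm] add [kazzx,vrhu,pzj] -> 7 lines: wbs gyk kazzx vrhu pzj zskbz lzu
Hunk 5: at line 4 remove [pzj] add [izxb,akhja] -> 8 lines: wbs gyk kazzx vrhu izxb akhja zskbz lzu
Hunk 6: at line 1 remove [kazzx,vrhu] add [diuxp] -> 7 lines: wbs gyk diuxp izxb akhja zskbz lzu
Hunk 7: at line 3 remove [izxb] add [qeoe] -> 7 lines: wbs gyk diuxp qeoe akhja zskbz lzu
Final line count: 7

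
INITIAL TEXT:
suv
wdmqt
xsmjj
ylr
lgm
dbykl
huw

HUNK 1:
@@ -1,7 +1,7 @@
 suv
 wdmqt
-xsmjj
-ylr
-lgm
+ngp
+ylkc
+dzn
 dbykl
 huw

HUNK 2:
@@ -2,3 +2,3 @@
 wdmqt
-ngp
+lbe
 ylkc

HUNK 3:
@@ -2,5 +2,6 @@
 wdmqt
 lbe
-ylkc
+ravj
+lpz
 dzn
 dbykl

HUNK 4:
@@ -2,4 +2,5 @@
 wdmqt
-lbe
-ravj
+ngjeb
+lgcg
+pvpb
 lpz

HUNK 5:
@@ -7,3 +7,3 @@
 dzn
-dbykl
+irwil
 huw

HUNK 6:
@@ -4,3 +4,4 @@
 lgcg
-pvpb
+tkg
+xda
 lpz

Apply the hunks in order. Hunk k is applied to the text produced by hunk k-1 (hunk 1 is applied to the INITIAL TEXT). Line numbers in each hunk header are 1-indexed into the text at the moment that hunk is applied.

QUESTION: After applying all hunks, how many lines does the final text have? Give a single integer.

Answer: 10

Derivation:
Hunk 1: at line 1 remove [xsmjj,ylr,lgm] add [ngp,ylkc,dzn] -> 7 lines: suv wdmqt ngp ylkc dzn dbykl huw
Hunk 2: at line 2 remove [ngp] add [lbe] -> 7 lines: suv wdmqt lbe ylkc dzn dbykl huw
Hunk 3: at line 2 remove [ylkc] add [ravj,lpz] -> 8 lines: suv wdmqt lbe ravj lpz dzn dbykl huw
Hunk 4: at line 2 remove [lbe,ravj] add [ngjeb,lgcg,pvpb] -> 9 lines: suv wdmqt ngjeb lgcg pvpb lpz dzn dbykl huw
Hunk 5: at line 7 remove [dbykl] add [irwil] -> 9 lines: suv wdmqt ngjeb lgcg pvpb lpz dzn irwil huw
Hunk 6: at line 4 remove [pvpb] add [tkg,xda] -> 10 lines: suv wdmqt ngjeb lgcg tkg xda lpz dzn irwil huw
Final line count: 10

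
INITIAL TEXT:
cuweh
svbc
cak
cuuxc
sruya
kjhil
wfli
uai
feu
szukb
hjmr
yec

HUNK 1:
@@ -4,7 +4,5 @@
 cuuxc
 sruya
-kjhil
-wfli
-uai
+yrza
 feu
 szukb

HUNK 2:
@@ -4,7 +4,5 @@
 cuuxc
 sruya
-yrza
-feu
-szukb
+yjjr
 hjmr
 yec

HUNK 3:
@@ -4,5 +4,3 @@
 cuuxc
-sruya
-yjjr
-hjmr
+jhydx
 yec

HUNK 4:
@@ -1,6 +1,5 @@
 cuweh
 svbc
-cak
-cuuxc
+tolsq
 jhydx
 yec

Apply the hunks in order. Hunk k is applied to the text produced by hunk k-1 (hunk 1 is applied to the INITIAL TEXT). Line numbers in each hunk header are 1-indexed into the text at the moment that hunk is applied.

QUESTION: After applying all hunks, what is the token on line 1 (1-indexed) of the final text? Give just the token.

Answer: cuweh

Derivation:
Hunk 1: at line 4 remove [kjhil,wfli,uai] add [yrza] -> 10 lines: cuweh svbc cak cuuxc sruya yrza feu szukb hjmr yec
Hunk 2: at line 4 remove [yrza,feu,szukb] add [yjjr] -> 8 lines: cuweh svbc cak cuuxc sruya yjjr hjmr yec
Hunk 3: at line 4 remove [sruya,yjjr,hjmr] add [jhydx] -> 6 lines: cuweh svbc cak cuuxc jhydx yec
Hunk 4: at line 1 remove [cak,cuuxc] add [tolsq] -> 5 lines: cuweh svbc tolsq jhydx yec
Final line 1: cuweh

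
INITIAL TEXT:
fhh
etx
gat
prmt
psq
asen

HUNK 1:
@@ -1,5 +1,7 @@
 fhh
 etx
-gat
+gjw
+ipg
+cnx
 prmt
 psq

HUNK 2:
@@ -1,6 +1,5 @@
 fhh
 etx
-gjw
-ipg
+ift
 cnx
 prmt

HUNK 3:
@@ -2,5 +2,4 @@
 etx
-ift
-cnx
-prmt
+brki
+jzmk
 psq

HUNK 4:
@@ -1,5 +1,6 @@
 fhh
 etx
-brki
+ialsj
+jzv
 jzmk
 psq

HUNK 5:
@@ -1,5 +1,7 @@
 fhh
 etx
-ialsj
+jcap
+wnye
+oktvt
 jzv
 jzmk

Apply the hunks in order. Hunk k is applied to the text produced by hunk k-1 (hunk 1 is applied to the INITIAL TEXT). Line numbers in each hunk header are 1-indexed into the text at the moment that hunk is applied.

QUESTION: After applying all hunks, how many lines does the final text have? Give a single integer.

Answer: 9

Derivation:
Hunk 1: at line 1 remove [gat] add [gjw,ipg,cnx] -> 8 lines: fhh etx gjw ipg cnx prmt psq asen
Hunk 2: at line 1 remove [gjw,ipg] add [ift] -> 7 lines: fhh etx ift cnx prmt psq asen
Hunk 3: at line 2 remove [ift,cnx,prmt] add [brki,jzmk] -> 6 lines: fhh etx brki jzmk psq asen
Hunk 4: at line 1 remove [brki] add [ialsj,jzv] -> 7 lines: fhh etx ialsj jzv jzmk psq asen
Hunk 5: at line 1 remove [ialsj] add [jcap,wnye,oktvt] -> 9 lines: fhh etx jcap wnye oktvt jzv jzmk psq asen
Final line count: 9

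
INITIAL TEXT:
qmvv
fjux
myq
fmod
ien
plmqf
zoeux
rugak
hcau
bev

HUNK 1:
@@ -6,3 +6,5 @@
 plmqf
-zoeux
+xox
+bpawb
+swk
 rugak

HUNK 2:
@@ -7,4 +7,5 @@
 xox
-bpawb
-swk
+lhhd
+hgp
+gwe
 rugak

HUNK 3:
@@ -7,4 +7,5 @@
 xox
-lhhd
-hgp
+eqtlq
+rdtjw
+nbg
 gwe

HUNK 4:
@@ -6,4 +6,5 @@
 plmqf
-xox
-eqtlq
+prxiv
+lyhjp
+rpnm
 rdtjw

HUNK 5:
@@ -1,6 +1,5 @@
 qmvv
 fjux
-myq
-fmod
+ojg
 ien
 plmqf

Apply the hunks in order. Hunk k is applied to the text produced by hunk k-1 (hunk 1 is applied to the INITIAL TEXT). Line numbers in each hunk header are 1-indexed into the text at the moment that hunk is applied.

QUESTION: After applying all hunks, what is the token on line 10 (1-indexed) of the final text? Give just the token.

Answer: nbg

Derivation:
Hunk 1: at line 6 remove [zoeux] add [xox,bpawb,swk] -> 12 lines: qmvv fjux myq fmod ien plmqf xox bpawb swk rugak hcau bev
Hunk 2: at line 7 remove [bpawb,swk] add [lhhd,hgp,gwe] -> 13 lines: qmvv fjux myq fmod ien plmqf xox lhhd hgp gwe rugak hcau bev
Hunk 3: at line 7 remove [lhhd,hgp] add [eqtlq,rdtjw,nbg] -> 14 lines: qmvv fjux myq fmod ien plmqf xox eqtlq rdtjw nbg gwe rugak hcau bev
Hunk 4: at line 6 remove [xox,eqtlq] add [prxiv,lyhjp,rpnm] -> 15 lines: qmvv fjux myq fmod ien plmqf prxiv lyhjp rpnm rdtjw nbg gwe rugak hcau bev
Hunk 5: at line 1 remove [myq,fmod] add [ojg] -> 14 lines: qmvv fjux ojg ien plmqf prxiv lyhjp rpnm rdtjw nbg gwe rugak hcau bev
Final line 10: nbg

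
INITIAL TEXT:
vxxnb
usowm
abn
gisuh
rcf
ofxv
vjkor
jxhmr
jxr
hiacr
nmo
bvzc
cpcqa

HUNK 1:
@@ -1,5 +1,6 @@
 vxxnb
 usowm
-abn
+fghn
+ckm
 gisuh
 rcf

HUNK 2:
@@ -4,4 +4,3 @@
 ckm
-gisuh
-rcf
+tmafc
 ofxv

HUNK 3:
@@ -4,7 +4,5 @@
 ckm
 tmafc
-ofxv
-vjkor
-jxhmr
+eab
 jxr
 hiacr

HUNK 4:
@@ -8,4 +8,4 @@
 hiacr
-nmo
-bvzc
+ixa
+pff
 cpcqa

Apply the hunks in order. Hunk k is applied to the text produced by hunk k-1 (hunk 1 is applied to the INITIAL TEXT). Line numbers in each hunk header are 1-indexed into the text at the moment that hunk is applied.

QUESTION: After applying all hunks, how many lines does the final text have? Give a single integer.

Hunk 1: at line 1 remove [abn] add [fghn,ckm] -> 14 lines: vxxnb usowm fghn ckm gisuh rcf ofxv vjkor jxhmr jxr hiacr nmo bvzc cpcqa
Hunk 2: at line 4 remove [gisuh,rcf] add [tmafc] -> 13 lines: vxxnb usowm fghn ckm tmafc ofxv vjkor jxhmr jxr hiacr nmo bvzc cpcqa
Hunk 3: at line 4 remove [ofxv,vjkor,jxhmr] add [eab] -> 11 lines: vxxnb usowm fghn ckm tmafc eab jxr hiacr nmo bvzc cpcqa
Hunk 4: at line 8 remove [nmo,bvzc] add [ixa,pff] -> 11 lines: vxxnb usowm fghn ckm tmafc eab jxr hiacr ixa pff cpcqa
Final line count: 11

Answer: 11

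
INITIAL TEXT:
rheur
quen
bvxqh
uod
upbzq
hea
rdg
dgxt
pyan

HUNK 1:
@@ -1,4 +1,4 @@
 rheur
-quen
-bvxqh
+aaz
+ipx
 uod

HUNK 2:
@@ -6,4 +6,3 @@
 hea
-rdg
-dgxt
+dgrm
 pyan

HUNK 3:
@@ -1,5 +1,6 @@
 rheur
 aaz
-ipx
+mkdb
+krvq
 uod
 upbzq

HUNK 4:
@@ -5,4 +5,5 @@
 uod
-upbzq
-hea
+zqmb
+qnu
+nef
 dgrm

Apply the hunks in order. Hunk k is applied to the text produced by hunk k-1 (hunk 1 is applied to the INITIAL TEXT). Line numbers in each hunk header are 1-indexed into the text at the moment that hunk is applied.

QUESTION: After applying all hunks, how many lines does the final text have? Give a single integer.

Hunk 1: at line 1 remove [quen,bvxqh] add [aaz,ipx] -> 9 lines: rheur aaz ipx uod upbzq hea rdg dgxt pyan
Hunk 2: at line 6 remove [rdg,dgxt] add [dgrm] -> 8 lines: rheur aaz ipx uod upbzq hea dgrm pyan
Hunk 3: at line 1 remove [ipx] add [mkdb,krvq] -> 9 lines: rheur aaz mkdb krvq uod upbzq hea dgrm pyan
Hunk 4: at line 5 remove [upbzq,hea] add [zqmb,qnu,nef] -> 10 lines: rheur aaz mkdb krvq uod zqmb qnu nef dgrm pyan
Final line count: 10

Answer: 10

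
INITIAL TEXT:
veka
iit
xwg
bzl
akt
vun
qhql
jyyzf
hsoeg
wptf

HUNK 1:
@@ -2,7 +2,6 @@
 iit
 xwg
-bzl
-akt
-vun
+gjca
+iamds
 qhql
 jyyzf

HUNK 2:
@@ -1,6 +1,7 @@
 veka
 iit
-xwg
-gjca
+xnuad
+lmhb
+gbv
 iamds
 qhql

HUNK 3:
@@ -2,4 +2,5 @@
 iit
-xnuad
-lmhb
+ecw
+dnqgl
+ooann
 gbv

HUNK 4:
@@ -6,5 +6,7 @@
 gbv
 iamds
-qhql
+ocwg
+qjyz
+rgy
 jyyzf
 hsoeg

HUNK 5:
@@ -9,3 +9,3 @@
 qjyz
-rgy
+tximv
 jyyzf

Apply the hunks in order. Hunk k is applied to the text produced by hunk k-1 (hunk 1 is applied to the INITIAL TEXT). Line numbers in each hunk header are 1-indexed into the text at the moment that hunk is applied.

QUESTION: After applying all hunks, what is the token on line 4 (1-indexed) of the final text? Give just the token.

Answer: dnqgl

Derivation:
Hunk 1: at line 2 remove [bzl,akt,vun] add [gjca,iamds] -> 9 lines: veka iit xwg gjca iamds qhql jyyzf hsoeg wptf
Hunk 2: at line 1 remove [xwg,gjca] add [xnuad,lmhb,gbv] -> 10 lines: veka iit xnuad lmhb gbv iamds qhql jyyzf hsoeg wptf
Hunk 3: at line 2 remove [xnuad,lmhb] add [ecw,dnqgl,ooann] -> 11 lines: veka iit ecw dnqgl ooann gbv iamds qhql jyyzf hsoeg wptf
Hunk 4: at line 6 remove [qhql] add [ocwg,qjyz,rgy] -> 13 lines: veka iit ecw dnqgl ooann gbv iamds ocwg qjyz rgy jyyzf hsoeg wptf
Hunk 5: at line 9 remove [rgy] add [tximv] -> 13 lines: veka iit ecw dnqgl ooann gbv iamds ocwg qjyz tximv jyyzf hsoeg wptf
Final line 4: dnqgl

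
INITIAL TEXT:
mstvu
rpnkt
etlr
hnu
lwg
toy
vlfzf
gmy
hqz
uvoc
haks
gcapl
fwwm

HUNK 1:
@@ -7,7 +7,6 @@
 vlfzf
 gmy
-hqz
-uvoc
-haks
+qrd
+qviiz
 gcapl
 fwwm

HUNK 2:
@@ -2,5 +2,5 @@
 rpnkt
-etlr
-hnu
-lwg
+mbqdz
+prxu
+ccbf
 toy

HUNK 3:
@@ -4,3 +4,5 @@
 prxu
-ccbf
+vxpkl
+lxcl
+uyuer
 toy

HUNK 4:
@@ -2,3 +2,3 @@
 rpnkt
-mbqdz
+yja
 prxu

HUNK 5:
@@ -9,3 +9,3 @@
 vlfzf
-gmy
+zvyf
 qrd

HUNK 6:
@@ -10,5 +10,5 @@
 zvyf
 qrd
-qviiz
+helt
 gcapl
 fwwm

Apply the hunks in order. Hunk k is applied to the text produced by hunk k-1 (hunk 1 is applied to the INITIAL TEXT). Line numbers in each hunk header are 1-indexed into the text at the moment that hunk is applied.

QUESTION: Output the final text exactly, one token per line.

Hunk 1: at line 7 remove [hqz,uvoc,haks] add [qrd,qviiz] -> 12 lines: mstvu rpnkt etlr hnu lwg toy vlfzf gmy qrd qviiz gcapl fwwm
Hunk 2: at line 2 remove [etlr,hnu,lwg] add [mbqdz,prxu,ccbf] -> 12 lines: mstvu rpnkt mbqdz prxu ccbf toy vlfzf gmy qrd qviiz gcapl fwwm
Hunk 3: at line 4 remove [ccbf] add [vxpkl,lxcl,uyuer] -> 14 lines: mstvu rpnkt mbqdz prxu vxpkl lxcl uyuer toy vlfzf gmy qrd qviiz gcapl fwwm
Hunk 4: at line 2 remove [mbqdz] add [yja] -> 14 lines: mstvu rpnkt yja prxu vxpkl lxcl uyuer toy vlfzf gmy qrd qviiz gcapl fwwm
Hunk 5: at line 9 remove [gmy] add [zvyf] -> 14 lines: mstvu rpnkt yja prxu vxpkl lxcl uyuer toy vlfzf zvyf qrd qviiz gcapl fwwm
Hunk 6: at line 10 remove [qviiz] add [helt] -> 14 lines: mstvu rpnkt yja prxu vxpkl lxcl uyuer toy vlfzf zvyf qrd helt gcapl fwwm

Answer: mstvu
rpnkt
yja
prxu
vxpkl
lxcl
uyuer
toy
vlfzf
zvyf
qrd
helt
gcapl
fwwm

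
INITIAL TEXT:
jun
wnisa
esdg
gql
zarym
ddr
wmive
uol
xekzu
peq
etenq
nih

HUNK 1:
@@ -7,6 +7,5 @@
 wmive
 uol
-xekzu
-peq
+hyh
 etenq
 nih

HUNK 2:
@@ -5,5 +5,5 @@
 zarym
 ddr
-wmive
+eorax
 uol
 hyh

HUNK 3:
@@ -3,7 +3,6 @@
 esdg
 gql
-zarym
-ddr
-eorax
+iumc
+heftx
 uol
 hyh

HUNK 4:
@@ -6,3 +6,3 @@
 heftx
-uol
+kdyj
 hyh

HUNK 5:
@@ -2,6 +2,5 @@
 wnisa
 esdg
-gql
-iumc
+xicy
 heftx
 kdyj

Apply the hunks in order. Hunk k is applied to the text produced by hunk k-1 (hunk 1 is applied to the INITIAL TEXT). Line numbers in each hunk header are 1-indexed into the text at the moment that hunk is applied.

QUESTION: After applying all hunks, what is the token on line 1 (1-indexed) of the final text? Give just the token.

Answer: jun

Derivation:
Hunk 1: at line 7 remove [xekzu,peq] add [hyh] -> 11 lines: jun wnisa esdg gql zarym ddr wmive uol hyh etenq nih
Hunk 2: at line 5 remove [wmive] add [eorax] -> 11 lines: jun wnisa esdg gql zarym ddr eorax uol hyh etenq nih
Hunk 3: at line 3 remove [zarym,ddr,eorax] add [iumc,heftx] -> 10 lines: jun wnisa esdg gql iumc heftx uol hyh etenq nih
Hunk 4: at line 6 remove [uol] add [kdyj] -> 10 lines: jun wnisa esdg gql iumc heftx kdyj hyh etenq nih
Hunk 5: at line 2 remove [gql,iumc] add [xicy] -> 9 lines: jun wnisa esdg xicy heftx kdyj hyh etenq nih
Final line 1: jun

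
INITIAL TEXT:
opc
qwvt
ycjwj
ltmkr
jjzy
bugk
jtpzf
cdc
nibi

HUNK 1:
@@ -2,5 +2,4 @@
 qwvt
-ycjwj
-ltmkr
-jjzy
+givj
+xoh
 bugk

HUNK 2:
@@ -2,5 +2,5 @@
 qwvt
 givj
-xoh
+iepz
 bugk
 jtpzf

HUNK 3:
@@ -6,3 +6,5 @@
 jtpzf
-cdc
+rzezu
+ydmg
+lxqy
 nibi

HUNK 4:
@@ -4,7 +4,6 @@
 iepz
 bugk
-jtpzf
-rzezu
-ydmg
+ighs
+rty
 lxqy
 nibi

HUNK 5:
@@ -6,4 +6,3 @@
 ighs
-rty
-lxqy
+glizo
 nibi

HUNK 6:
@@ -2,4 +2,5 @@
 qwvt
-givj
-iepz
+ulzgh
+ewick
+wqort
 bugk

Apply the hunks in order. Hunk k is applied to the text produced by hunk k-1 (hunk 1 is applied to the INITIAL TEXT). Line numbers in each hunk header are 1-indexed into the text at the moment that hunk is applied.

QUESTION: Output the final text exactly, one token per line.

Answer: opc
qwvt
ulzgh
ewick
wqort
bugk
ighs
glizo
nibi

Derivation:
Hunk 1: at line 2 remove [ycjwj,ltmkr,jjzy] add [givj,xoh] -> 8 lines: opc qwvt givj xoh bugk jtpzf cdc nibi
Hunk 2: at line 2 remove [xoh] add [iepz] -> 8 lines: opc qwvt givj iepz bugk jtpzf cdc nibi
Hunk 3: at line 6 remove [cdc] add [rzezu,ydmg,lxqy] -> 10 lines: opc qwvt givj iepz bugk jtpzf rzezu ydmg lxqy nibi
Hunk 4: at line 4 remove [jtpzf,rzezu,ydmg] add [ighs,rty] -> 9 lines: opc qwvt givj iepz bugk ighs rty lxqy nibi
Hunk 5: at line 6 remove [rty,lxqy] add [glizo] -> 8 lines: opc qwvt givj iepz bugk ighs glizo nibi
Hunk 6: at line 2 remove [givj,iepz] add [ulzgh,ewick,wqort] -> 9 lines: opc qwvt ulzgh ewick wqort bugk ighs glizo nibi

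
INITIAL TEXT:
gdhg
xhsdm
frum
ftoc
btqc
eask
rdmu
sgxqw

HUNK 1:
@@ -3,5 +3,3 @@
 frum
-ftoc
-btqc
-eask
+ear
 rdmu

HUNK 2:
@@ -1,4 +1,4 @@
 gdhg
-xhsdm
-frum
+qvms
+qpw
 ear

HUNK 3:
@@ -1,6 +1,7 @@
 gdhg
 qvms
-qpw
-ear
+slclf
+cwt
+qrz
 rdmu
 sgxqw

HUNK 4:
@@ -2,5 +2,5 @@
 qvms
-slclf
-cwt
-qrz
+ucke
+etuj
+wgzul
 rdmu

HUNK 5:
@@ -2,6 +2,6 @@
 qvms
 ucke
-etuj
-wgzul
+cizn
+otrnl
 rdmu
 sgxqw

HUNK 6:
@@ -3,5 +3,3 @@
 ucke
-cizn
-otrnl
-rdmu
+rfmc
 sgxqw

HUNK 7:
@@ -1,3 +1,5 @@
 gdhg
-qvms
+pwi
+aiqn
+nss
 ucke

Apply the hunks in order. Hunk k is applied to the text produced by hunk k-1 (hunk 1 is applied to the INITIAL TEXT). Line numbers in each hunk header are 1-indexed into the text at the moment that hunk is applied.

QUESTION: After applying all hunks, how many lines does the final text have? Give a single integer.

Hunk 1: at line 3 remove [ftoc,btqc,eask] add [ear] -> 6 lines: gdhg xhsdm frum ear rdmu sgxqw
Hunk 2: at line 1 remove [xhsdm,frum] add [qvms,qpw] -> 6 lines: gdhg qvms qpw ear rdmu sgxqw
Hunk 3: at line 1 remove [qpw,ear] add [slclf,cwt,qrz] -> 7 lines: gdhg qvms slclf cwt qrz rdmu sgxqw
Hunk 4: at line 2 remove [slclf,cwt,qrz] add [ucke,etuj,wgzul] -> 7 lines: gdhg qvms ucke etuj wgzul rdmu sgxqw
Hunk 5: at line 2 remove [etuj,wgzul] add [cizn,otrnl] -> 7 lines: gdhg qvms ucke cizn otrnl rdmu sgxqw
Hunk 6: at line 3 remove [cizn,otrnl,rdmu] add [rfmc] -> 5 lines: gdhg qvms ucke rfmc sgxqw
Hunk 7: at line 1 remove [qvms] add [pwi,aiqn,nss] -> 7 lines: gdhg pwi aiqn nss ucke rfmc sgxqw
Final line count: 7

Answer: 7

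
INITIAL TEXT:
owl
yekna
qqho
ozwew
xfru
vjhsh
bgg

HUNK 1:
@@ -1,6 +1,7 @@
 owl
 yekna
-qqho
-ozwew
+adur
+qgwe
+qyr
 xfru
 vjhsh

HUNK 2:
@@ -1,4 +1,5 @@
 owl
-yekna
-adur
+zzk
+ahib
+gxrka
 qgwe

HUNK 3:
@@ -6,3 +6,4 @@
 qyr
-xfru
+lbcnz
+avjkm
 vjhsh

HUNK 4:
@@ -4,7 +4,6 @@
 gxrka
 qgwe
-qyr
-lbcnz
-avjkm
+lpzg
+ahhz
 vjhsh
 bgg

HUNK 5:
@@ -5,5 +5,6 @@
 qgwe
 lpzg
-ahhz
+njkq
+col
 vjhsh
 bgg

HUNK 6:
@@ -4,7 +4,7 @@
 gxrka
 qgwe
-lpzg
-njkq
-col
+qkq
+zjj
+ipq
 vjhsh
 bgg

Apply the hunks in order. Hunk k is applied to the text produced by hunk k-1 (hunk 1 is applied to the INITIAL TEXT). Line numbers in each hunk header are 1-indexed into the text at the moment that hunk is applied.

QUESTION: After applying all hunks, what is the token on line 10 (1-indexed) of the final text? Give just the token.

Hunk 1: at line 1 remove [qqho,ozwew] add [adur,qgwe,qyr] -> 8 lines: owl yekna adur qgwe qyr xfru vjhsh bgg
Hunk 2: at line 1 remove [yekna,adur] add [zzk,ahib,gxrka] -> 9 lines: owl zzk ahib gxrka qgwe qyr xfru vjhsh bgg
Hunk 3: at line 6 remove [xfru] add [lbcnz,avjkm] -> 10 lines: owl zzk ahib gxrka qgwe qyr lbcnz avjkm vjhsh bgg
Hunk 4: at line 4 remove [qyr,lbcnz,avjkm] add [lpzg,ahhz] -> 9 lines: owl zzk ahib gxrka qgwe lpzg ahhz vjhsh bgg
Hunk 5: at line 5 remove [ahhz] add [njkq,col] -> 10 lines: owl zzk ahib gxrka qgwe lpzg njkq col vjhsh bgg
Hunk 6: at line 4 remove [lpzg,njkq,col] add [qkq,zjj,ipq] -> 10 lines: owl zzk ahib gxrka qgwe qkq zjj ipq vjhsh bgg
Final line 10: bgg

Answer: bgg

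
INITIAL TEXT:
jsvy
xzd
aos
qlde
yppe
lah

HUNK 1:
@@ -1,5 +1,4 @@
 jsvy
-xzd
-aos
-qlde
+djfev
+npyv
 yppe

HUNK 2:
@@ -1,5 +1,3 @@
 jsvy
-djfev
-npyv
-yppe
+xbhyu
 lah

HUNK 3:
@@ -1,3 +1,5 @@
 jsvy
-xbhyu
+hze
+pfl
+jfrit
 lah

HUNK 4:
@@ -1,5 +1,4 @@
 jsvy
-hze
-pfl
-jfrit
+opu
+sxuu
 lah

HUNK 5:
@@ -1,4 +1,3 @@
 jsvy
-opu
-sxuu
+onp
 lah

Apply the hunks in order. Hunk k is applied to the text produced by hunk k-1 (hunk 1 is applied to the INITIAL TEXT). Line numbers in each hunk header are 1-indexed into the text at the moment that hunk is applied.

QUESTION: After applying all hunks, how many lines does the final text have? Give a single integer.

Answer: 3

Derivation:
Hunk 1: at line 1 remove [xzd,aos,qlde] add [djfev,npyv] -> 5 lines: jsvy djfev npyv yppe lah
Hunk 2: at line 1 remove [djfev,npyv,yppe] add [xbhyu] -> 3 lines: jsvy xbhyu lah
Hunk 3: at line 1 remove [xbhyu] add [hze,pfl,jfrit] -> 5 lines: jsvy hze pfl jfrit lah
Hunk 4: at line 1 remove [hze,pfl,jfrit] add [opu,sxuu] -> 4 lines: jsvy opu sxuu lah
Hunk 5: at line 1 remove [opu,sxuu] add [onp] -> 3 lines: jsvy onp lah
Final line count: 3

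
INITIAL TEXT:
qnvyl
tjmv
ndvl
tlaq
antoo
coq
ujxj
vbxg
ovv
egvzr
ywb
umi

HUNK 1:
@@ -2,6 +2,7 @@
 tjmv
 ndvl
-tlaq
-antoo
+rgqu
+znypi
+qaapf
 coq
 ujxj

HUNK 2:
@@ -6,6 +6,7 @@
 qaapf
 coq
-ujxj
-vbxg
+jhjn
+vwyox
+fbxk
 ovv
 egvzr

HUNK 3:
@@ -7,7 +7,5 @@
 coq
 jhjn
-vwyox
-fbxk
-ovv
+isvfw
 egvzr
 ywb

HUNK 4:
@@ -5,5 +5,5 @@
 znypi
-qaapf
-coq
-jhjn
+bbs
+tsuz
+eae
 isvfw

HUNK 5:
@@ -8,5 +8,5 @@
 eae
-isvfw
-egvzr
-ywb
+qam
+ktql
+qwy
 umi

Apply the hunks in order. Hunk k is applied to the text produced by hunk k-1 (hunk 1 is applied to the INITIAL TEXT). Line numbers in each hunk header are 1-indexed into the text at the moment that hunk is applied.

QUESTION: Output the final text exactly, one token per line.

Hunk 1: at line 2 remove [tlaq,antoo] add [rgqu,znypi,qaapf] -> 13 lines: qnvyl tjmv ndvl rgqu znypi qaapf coq ujxj vbxg ovv egvzr ywb umi
Hunk 2: at line 6 remove [ujxj,vbxg] add [jhjn,vwyox,fbxk] -> 14 lines: qnvyl tjmv ndvl rgqu znypi qaapf coq jhjn vwyox fbxk ovv egvzr ywb umi
Hunk 3: at line 7 remove [vwyox,fbxk,ovv] add [isvfw] -> 12 lines: qnvyl tjmv ndvl rgqu znypi qaapf coq jhjn isvfw egvzr ywb umi
Hunk 4: at line 5 remove [qaapf,coq,jhjn] add [bbs,tsuz,eae] -> 12 lines: qnvyl tjmv ndvl rgqu znypi bbs tsuz eae isvfw egvzr ywb umi
Hunk 5: at line 8 remove [isvfw,egvzr,ywb] add [qam,ktql,qwy] -> 12 lines: qnvyl tjmv ndvl rgqu znypi bbs tsuz eae qam ktql qwy umi

Answer: qnvyl
tjmv
ndvl
rgqu
znypi
bbs
tsuz
eae
qam
ktql
qwy
umi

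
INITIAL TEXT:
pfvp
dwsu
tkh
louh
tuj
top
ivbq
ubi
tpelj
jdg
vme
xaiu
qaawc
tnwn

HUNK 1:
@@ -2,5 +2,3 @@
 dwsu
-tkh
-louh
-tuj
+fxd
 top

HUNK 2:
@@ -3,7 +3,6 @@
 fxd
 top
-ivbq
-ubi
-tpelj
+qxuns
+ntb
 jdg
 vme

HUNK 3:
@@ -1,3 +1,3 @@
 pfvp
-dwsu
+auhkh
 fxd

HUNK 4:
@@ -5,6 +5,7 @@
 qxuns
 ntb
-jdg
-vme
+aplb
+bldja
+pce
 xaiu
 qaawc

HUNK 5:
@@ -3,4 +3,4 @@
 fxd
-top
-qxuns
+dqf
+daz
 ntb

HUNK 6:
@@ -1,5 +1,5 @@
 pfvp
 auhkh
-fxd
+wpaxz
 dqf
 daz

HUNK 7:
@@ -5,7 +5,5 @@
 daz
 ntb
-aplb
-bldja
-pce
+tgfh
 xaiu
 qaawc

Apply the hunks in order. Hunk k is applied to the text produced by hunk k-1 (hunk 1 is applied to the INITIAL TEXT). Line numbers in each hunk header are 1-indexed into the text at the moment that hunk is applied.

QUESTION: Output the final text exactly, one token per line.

Hunk 1: at line 2 remove [tkh,louh,tuj] add [fxd] -> 12 lines: pfvp dwsu fxd top ivbq ubi tpelj jdg vme xaiu qaawc tnwn
Hunk 2: at line 3 remove [ivbq,ubi,tpelj] add [qxuns,ntb] -> 11 lines: pfvp dwsu fxd top qxuns ntb jdg vme xaiu qaawc tnwn
Hunk 3: at line 1 remove [dwsu] add [auhkh] -> 11 lines: pfvp auhkh fxd top qxuns ntb jdg vme xaiu qaawc tnwn
Hunk 4: at line 5 remove [jdg,vme] add [aplb,bldja,pce] -> 12 lines: pfvp auhkh fxd top qxuns ntb aplb bldja pce xaiu qaawc tnwn
Hunk 5: at line 3 remove [top,qxuns] add [dqf,daz] -> 12 lines: pfvp auhkh fxd dqf daz ntb aplb bldja pce xaiu qaawc tnwn
Hunk 6: at line 1 remove [fxd] add [wpaxz] -> 12 lines: pfvp auhkh wpaxz dqf daz ntb aplb bldja pce xaiu qaawc tnwn
Hunk 7: at line 5 remove [aplb,bldja,pce] add [tgfh] -> 10 lines: pfvp auhkh wpaxz dqf daz ntb tgfh xaiu qaawc tnwn

Answer: pfvp
auhkh
wpaxz
dqf
daz
ntb
tgfh
xaiu
qaawc
tnwn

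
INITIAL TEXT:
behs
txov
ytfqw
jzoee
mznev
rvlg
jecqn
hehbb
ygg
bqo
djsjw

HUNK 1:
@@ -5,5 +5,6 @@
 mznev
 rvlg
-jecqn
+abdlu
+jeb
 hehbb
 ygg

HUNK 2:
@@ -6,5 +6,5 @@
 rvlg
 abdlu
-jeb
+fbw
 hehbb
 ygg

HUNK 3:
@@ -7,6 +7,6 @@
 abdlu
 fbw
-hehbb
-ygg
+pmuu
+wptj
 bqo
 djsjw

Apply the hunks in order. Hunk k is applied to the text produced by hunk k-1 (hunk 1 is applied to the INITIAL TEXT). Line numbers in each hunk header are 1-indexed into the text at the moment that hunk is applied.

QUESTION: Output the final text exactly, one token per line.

Hunk 1: at line 5 remove [jecqn] add [abdlu,jeb] -> 12 lines: behs txov ytfqw jzoee mznev rvlg abdlu jeb hehbb ygg bqo djsjw
Hunk 2: at line 6 remove [jeb] add [fbw] -> 12 lines: behs txov ytfqw jzoee mznev rvlg abdlu fbw hehbb ygg bqo djsjw
Hunk 3: at line 7 remove [hehbb,ygg] add [pmuu,wptj] -> 12 lines: behs txov ytfqw jzoee mznev rvlg abdlu fbw pmuu wptj bqo djsjw

Answer: behs
txov
ytfqw
jzoee
mznev
rvlg
abdlu
fbw
pmuu
wptj
bqo
djsjw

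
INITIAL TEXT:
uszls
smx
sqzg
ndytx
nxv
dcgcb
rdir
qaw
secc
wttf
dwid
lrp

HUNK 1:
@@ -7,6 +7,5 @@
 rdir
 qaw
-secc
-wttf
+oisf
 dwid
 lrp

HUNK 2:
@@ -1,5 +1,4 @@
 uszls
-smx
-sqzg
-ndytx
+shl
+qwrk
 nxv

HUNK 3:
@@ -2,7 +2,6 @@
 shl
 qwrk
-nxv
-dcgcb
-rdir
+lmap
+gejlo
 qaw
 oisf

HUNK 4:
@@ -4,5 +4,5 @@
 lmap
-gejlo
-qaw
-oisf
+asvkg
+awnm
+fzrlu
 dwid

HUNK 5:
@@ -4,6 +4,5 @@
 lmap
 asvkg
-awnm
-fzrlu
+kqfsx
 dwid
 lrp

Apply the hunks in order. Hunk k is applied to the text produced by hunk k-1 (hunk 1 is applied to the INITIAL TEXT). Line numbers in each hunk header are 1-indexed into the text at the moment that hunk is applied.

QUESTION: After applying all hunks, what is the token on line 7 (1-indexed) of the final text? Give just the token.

Hunk 1: at line 7 remove [secc,wttf] add [oisf] -> 11 lines: uszls smx sqzg ndytx nxv dcgcb rdir qaw oisf dwid lrp
Hunk 2: at line 1 remove [smx,sqzg,ndytx] add [shl,qwrk] -> 10 lines: uszls shl qwrk nxv dcgcb rdir qaw oisf dwid lrp
Hunk 3: at line 2 remove [nxv,dcgcb,rdir] add [lmap,gejlo] -> 9 lines: uszls shl qwrk lmap gejlo qaw oisf dwid lrp
Hunk 4: at line 4 remove [gejlo,qaw,oisf] add [asvkg,awnm,fzrlu] -> 9 lines: uszls shl qwrk lmap asvkg awnm fzrlu dwid lrp
Hunk 5: at line 4 remove [awnm,fzrlu] add [kqfsx] -> 8 lines: uszls shl qwrk lmap asvkg kqfsx dwid lrp
Final line 7: dwid

Answer: dwid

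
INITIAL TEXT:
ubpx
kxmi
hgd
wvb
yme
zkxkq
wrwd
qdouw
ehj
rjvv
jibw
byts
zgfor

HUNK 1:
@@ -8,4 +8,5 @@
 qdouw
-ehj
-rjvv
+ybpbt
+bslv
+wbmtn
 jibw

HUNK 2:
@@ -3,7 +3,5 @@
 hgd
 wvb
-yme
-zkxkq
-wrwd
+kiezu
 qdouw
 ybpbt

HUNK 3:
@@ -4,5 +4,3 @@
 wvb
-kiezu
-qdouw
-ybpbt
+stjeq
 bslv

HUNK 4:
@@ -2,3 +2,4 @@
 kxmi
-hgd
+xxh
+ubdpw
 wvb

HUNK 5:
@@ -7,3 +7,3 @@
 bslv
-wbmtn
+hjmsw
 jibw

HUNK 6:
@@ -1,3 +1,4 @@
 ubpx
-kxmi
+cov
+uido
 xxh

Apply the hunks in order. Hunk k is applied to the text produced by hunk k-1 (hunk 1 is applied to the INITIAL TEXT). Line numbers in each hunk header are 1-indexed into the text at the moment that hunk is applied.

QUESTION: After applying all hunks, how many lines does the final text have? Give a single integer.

Answer: 12

Derivation:
Hunk 1: at line 8 remove [ehj,rjvv] add [ybpbt,bslv,wbmtn] -> 14 lines: ubpx kxmi hgd wvb yme zkxkq wrwd qdouw ybpbt bslv wbmtn jibw byts zgfor
Hunk 2: at line 3 remove [yme,zkxkq,wrwd] add [kiezu] -> 12 lines: ubpx kxmi hgd wvb kiezu qdouw ybpbt bslv wbmtn jibw byts zgfor
Hunk 3: at line 4 remove [kiezu,qdouw,ybpbt] add [stjeq] -> 10 lines: ubpx kxmi hgd wvb stjeq bslv wbmtn jibw byts zgfor
Hunk 4: at line 2 remove [hgd] add [xxh,ubdpw] -> 11 lines: ubpx kxmi xxh ubdpw wvb stjeq bslv wbmtn jibw byts zgfor
Hunk 5: at line 7 remove [wbmtn] add [hjmsw] -> 11 lines: ubpx kxmi xxh ubdpw wvb stjeq bslv hjmsw jibw byts zgfor
Hunk 6: at line 1 remove [kxmi] add [cov,uido] -> 12 lines: ubpx cov uido xxh ubdpw wvb stjeq bslv hjmsw jibw byts zgfor
Final line count: 12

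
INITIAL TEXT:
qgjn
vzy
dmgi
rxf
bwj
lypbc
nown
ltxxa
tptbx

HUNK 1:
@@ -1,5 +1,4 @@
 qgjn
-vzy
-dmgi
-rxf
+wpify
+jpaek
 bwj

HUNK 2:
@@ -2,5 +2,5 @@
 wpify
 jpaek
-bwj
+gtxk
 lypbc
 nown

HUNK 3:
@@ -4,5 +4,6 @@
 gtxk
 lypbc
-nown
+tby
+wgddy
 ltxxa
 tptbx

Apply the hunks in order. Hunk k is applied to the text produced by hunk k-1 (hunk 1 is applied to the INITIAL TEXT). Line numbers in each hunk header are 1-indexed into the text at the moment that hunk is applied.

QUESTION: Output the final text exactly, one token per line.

Hunk 1: at line 1 remove [vzy,dmgi,rxf] add [wpify,jpaek] -> 8 lines: qgjn wpify jpaek bwj lypbc nown ltxxa tptbx
Hunk 2: at line 2 remove [bwj] add [gtxk] -> 8 lines: qgjn wpify jpaek gtxk lypbc nown ltxxa tptbx
Hunk 3: at line 4 remove [nown] add [tby,wgddy] -> 9 lines: qgjn wpify jpaek gtxk lypbc tby wgddy ltxxa tptbx

Answer: qgjn
wpify
jpaek
gtxk
lypbc
tby
wgddy
ltxxa
tptbx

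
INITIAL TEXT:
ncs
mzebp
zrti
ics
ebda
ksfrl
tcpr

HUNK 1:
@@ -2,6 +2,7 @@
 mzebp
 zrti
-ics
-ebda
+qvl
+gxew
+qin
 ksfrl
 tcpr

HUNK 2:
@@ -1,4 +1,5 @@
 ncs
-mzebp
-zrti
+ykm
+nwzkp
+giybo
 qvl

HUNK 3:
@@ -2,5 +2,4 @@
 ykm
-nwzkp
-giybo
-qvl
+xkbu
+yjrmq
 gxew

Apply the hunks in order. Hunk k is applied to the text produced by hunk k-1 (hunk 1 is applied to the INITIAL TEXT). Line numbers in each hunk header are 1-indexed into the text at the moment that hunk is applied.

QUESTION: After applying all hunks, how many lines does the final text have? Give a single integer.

Answer: 8

Derivation:
Hunk 1: at line 2 remove [ics,ebda] add [qvl,gxew,qin] -> 8 lines: ncs mzebp zrti qvl gxew qin ksfrl tcpr
Hunk 2: at line 1 remove [mzebp,zrti] add [ykm,nwzkp,giybo] -> 9 lines: ncs ykm nwzkp giybo qvl gxew qin ksfrl tcpr
Hunk 3: at line 2 remove [nwzkp,giybo,qvl] add [xkbu,yjrmq] -> 8 lines: ncs ykm xkbu yjrmq gxew qin ksfrl tcpr
Final line count: 8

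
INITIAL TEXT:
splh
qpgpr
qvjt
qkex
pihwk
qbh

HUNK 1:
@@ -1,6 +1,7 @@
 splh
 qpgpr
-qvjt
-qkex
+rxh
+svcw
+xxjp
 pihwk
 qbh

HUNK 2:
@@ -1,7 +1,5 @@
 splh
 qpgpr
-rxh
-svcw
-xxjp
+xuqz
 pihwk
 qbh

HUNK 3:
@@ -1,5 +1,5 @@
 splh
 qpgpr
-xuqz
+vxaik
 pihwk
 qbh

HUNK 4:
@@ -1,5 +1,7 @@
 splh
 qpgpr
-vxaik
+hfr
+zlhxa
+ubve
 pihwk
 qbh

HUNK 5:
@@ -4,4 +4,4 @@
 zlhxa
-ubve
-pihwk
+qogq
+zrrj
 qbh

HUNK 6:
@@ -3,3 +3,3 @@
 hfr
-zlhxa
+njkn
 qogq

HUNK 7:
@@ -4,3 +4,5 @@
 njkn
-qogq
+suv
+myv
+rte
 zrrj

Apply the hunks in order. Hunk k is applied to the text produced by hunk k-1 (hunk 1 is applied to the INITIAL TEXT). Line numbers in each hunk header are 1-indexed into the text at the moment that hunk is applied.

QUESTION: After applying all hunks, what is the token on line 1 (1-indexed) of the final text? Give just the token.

Answer: splh

Derivation:
Hunk 1: at line 1 remove [qvjt,qkex] add [rxh,svcw,xxjp] -> 7 lines: splh qpgpr rxh svcw xxjp pihwk qbh
Hunk 2: at line 1 remove [rxh,svcw,xxjp] add [xuqz] -> 5 lines: splh qpgpr xuqz pihwk qbh
Hunk 3: at line 1 remove [xuqz] add [vxaik] -> 5 lines: splh qpgpr vxaik pihwk qbh
Hunk 4: at line 1 remove [vxaik] add [hfr,zlhxa,ubve] -> 7 lines: splh qpgpr hfr zlhxa ubve pihwk qbh
Hunk 5: at line 4 remove [ubve,pihwk] add [qogq,zrrj] -> 7 lines: splh qpgpr hfr zlhxa qogq zrrj qbh
Hunk 6: at line 3 remove [zlhxa] add [njkn] -> 7 lines: splh qpgpr hfr njkn qogq zrrj qbh
Hunk 7: at line 4 remove [qogq] add [suv,myv,rte] -> 9 lines: splh qpgpr hfr njkn suv myv rte zrrj qbh
Final line 1: splh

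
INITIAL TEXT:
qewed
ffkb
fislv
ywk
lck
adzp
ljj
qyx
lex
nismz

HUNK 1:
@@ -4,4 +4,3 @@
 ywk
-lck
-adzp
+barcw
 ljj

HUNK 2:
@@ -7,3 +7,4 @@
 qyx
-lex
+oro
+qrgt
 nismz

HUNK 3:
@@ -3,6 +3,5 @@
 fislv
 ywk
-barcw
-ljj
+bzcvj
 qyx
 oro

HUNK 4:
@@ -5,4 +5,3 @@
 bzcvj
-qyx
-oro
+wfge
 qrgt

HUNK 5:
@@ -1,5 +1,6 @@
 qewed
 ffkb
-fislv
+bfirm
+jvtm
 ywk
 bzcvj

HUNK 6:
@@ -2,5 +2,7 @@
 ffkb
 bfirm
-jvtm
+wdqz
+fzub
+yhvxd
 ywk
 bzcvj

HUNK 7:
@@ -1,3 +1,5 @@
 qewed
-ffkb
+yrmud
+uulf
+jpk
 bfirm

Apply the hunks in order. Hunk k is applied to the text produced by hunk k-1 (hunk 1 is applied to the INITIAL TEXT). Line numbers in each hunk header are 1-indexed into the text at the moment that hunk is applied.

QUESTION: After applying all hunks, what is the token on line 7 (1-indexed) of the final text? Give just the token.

Answer: fzub

Derivation:
Hunk 1: at line 4 remove [lck,adzp] add [barcw] -> 9 lines: qewed ffkb fislv ywk barcw ljj qyx lex nismz
Hunk 2: at line 7 remove [lex] add [oro,qrgt] -> 10 lines: qewed ffkb fislv ywk barcw ljj qyx oro qrgt nismz
Hunk 3: at line 3 remove [barcw,ljj] add [bzcvj] -> 9 lines: qewed ffkb fislv ywk bzcvj qyx oro qrgt nismz
Hunk 4: at line 5 remove [qyx,oro] add [wfge] -> 8 lines: qewed ffkb fislv ywk bzcvj wfge qrgt nismz
Hunk 5: at line 1 remove [fislv] add [bfirm,jvtm] -> 9 lines: qewed ffkb bfirm jvtm ywk bzcvj wfge qrgt nismz
Hunk 6: at line 2 remove [jvtm] add [wdqz,fzub,yhvxd] -> 11 lines: qewed ffkb bfirm wdqz fzub yhvxd ywk bzcvj wfge qrgt nismz
Hunk 7: at line 1 remove [ffkb] add [yrmud,uulf,jpk] -> 13 lines: qewed yrmud uulf jpk bfirm wdqz fzub yhvxd ywk bzcvj wfge qrgt nismz
Final line 7: fzub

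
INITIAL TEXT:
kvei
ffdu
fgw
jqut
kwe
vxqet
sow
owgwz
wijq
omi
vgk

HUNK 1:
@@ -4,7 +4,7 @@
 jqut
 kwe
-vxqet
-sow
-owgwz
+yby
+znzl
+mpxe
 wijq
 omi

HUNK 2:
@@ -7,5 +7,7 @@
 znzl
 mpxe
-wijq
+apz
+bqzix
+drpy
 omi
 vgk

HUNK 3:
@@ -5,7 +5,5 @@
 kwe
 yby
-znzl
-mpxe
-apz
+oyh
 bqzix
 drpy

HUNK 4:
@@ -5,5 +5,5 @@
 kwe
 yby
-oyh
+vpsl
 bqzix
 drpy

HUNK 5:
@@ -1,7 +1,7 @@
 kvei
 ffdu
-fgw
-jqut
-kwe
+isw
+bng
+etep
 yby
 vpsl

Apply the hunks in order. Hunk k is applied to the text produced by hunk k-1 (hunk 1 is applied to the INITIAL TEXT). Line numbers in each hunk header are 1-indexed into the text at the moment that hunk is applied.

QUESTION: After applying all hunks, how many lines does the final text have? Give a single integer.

Hunk 1: at line 4 remove [vxqet,sow,owgwz] add [yby,znzl,mpxe] -> 11 lines: kvei ffdu fgw jqut kwe yby znzl mpxe wijq omi vgk
Hunk 2: at line 7 remove [wijq] add [apz,bqzix,drpy] -> 13 lines: kvei ffdu fgw jqut kwe yby znzl mpxe apz bqzix drpy omi vgk
Hunk 3: at line 5 remove [znzl,mpxe,apz] add [oyh] -> 11 lines: kvei ffdu fgw jqut kwe yby oyh bqzix drpy omi vgk
Hunk 4: at line 5 remove [oyh] add [vpsl] -> 11 lines: kvei ffdu fgw jqut kwe yby vpsl bqzix drpy omi vgk
Hunk 5: at line 1 remove [fgw,jqut,kwe] add [isw,bng,etep] -> 11 lines: kvei ffdu isw bng etep yby vpsl bqzix drpy omi vgk
Final line count: 11

Answer: 11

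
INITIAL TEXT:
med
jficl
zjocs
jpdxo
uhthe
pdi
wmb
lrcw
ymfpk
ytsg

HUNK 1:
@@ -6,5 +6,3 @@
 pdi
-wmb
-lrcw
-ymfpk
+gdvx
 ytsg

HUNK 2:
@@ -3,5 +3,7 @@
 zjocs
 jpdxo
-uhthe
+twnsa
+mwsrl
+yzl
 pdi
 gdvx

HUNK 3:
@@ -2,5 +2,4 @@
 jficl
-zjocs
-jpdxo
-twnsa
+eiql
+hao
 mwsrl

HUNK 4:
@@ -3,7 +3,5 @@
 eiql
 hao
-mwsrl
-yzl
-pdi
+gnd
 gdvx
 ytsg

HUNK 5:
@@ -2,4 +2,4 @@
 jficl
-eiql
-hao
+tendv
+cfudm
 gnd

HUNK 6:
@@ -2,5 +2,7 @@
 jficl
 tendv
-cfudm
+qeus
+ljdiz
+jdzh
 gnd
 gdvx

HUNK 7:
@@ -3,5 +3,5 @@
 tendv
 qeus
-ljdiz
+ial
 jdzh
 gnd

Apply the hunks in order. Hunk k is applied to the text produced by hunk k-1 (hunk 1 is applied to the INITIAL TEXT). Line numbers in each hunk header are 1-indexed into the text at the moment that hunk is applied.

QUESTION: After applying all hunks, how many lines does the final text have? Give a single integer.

Answer: 9

Derivation:
Hunk 1: at line 6 remove [wmb,lrcw,ymfpk] add [gdvx] -> 8 lines: med jficl zjocs jpdxo uhthe pdi gdvx ytsg
Hunk 2: at line 3 remove [uhthe] add [twnsa,mwsrl,yzl] -> 10 lines: med jficl zjocs jpdxo twnsa mwsrl yzl pdi gdvx ytsg
Hunk 3: at line 2 remove [zjocs,jpdxo,twnsa] add [eiql,hao] -> 9 lines: med jficl eiql hao mwsrl yzl pdi gdvx ytsg
Hunk 4: at line 3 remove [mwsrl,yzl,pdi] add [gnd] -> 7 lines: med jficl eiql hao gnd gdvx ytsg
Hunk 5: at line 2 remove [eiql,hao] add [tendv,cfudm] -> 7 lines: med jficl tendv cfudm gnd gdvx ytsg
Hunk 6: at line 2 remove [cfudm] add [qeus,ljdiz,jdzh] -> 9 lines: med jficl tendv qeus ljdiz jdzh gnd gdvx ytsg
Hunk 7: at line 3 remove [ljdiz] add [ial] -> 9 lines: med jficl tendv qeus ial jdzh gnd gdvx ytsg
Final line count: 9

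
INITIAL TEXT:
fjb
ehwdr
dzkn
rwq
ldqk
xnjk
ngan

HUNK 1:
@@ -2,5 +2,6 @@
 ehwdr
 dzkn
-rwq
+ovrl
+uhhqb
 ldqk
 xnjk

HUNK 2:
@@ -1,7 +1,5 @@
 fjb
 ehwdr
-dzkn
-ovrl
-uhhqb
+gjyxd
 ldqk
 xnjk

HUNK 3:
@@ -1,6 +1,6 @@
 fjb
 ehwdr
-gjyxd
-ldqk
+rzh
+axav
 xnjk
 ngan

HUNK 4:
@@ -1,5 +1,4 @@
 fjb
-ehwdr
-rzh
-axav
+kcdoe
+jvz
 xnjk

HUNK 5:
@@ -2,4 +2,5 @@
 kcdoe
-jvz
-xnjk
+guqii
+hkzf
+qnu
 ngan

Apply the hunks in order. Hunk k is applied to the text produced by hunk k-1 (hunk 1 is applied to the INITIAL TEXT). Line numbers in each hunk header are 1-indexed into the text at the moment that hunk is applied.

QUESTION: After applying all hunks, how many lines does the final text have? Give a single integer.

Answer: 6

Derivation:
Hunk 1: at line 2 remove [rwq] add [ovrl,uhhqb] -> 8 lines: fjb ehwdr dzkn ovrl uhhqb ldqk xnjk ngan
Hunk 2: at line 1 remove [dzkn,ovrl,uhhqb] add [gjyxd] -> 6 lines: fjb ehwdr gjyxd ldqk xnjk ngan
Hunk 3: at line 1 remove [gjyxd,ldqk] add [rzh,axav] -> 6 lines: fjb ehwdr rzh axav xnjk ngan
Hunk 4: at line 1 remove [ehwdr,rzh,axav] add [kcdoe,jvz] -> 5 lines: fjb kcdoe jvz xnjk ngan
Hunk 5: at line 2 remove [jvz,xnjk] add [guqii,hkzf,qnu] -> 6 lines: fjb kcdoe guqii hkzf qnu ngan
Final line count: 6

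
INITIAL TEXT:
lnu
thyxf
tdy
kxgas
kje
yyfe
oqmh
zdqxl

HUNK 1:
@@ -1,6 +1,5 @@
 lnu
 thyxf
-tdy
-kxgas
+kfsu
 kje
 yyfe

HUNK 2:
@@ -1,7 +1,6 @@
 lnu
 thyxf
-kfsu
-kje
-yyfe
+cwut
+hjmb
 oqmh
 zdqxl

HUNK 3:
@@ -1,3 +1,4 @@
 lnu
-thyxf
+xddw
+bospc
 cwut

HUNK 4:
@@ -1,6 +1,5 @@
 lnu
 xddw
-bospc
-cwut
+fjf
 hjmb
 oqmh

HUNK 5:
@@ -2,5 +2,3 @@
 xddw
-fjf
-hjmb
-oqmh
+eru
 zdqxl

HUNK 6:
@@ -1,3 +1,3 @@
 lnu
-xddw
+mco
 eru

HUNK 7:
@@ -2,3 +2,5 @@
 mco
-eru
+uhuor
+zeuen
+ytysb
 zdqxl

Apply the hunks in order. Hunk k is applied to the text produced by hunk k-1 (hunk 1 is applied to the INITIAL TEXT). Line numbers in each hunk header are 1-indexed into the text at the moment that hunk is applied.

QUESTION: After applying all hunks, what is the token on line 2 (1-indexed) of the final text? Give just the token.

Answer: mco

Derivation:
Hunk 1: at line 1 remove [tdy,kxgas] add [kfsu] -> 7 lines: lnu thyxf kfsu kje yyfe oqmh zdqxl
Hunk 2: at line 1 remove [kfsu,kje,yyfe] add [cwut,hjmb] -> 6 lines: lnu thyxf cwut hjmb oqmh zdqxl
Hunk 3: at line 1 remove [thyxf] add [xddw,bospc] -> 7 lines: lnu xddw bospc cwut hjmb oqmh zdqxl
Hunk 4: at line 1 remove [bospc,cwut] add [fjf] -> 6 lines: lnu xddw fjf hjmb oqmh zdqxl
Hunk 5: at line 2 remove [fjf,hjmb,oqmh] add [eru] -> 4 lines: lnu xddw eru zdqxl
Hunk 6: at line 1 remove [xddw] add [mco] -> 4 lines: lnu mco eru zdqxl
Hunk 7: at line 2 remove [eru] add [uhuor,zeuen,ytysb] -> 6 lines: lnu mco uhuor zeuen ytysb zdqxl
Final line 2: mco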